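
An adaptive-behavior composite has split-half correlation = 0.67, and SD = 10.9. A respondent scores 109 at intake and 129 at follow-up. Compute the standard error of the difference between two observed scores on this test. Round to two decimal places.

6.85

Full-length reliability (Spearman-Brown) = 2(0.67)/(1+0.67) ≈ 0.802
SEM = 10.900 × √(1 − 0.802) = 10.900 × √0.198 ≈ 10.900 × 0.445 ≈ 4.845
SE_diff = √2 × SEM ≈ 6.852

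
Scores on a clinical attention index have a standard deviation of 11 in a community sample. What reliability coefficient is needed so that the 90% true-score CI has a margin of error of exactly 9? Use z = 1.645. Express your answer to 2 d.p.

SEM needed = half-width / z = 9/1.645 ≈ 5.471
Required reliability = 1 − (SEM/SD)² = 1 − 0.247 ≈ 0.753

0.75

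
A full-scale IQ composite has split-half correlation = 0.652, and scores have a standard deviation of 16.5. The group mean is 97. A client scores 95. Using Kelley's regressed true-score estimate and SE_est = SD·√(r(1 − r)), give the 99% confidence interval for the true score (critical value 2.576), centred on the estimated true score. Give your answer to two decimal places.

[78.09, 112.75]

r_full = 2·0.652 / (1 + 0.652) ≃ 0.7893
T̂ = 0.7893(95) + 0.2107(97) ≃ 95.4213
SE_est = SD × √(r(1 − r)) = 16.5000 × √0.1663 ≃ 16.5000 × 0.4078 ≃ 6.7283
CI = 95.4213 ± 2.576 × 6.7283 → [78.0893, 112.7533]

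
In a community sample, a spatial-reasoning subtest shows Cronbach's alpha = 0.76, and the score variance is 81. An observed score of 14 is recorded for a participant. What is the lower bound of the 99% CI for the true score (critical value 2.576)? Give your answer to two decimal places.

2.64

σ = 81^(1/2) = 9.0000
SEM = 9.0000*√(1 − 0.7600) ≈ 4.4091
Half-width = 2.576*4.4091 ≈ 11.3578
Lower bound: 14 − 11.3578 = 2.6422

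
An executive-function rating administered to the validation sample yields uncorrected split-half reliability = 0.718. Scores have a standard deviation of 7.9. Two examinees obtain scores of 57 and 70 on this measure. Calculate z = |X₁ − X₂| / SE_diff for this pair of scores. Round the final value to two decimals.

Full-length reliability (Spearman-Brown) = 2(0.718)/(1+0.718) ≈ 0.83586
SEM = 7.90000*√(1 − 0.83586) ≈ 3.20066
SE_diff = √2 * SEM ≈ 4.52642
z = |57 − 70| / 4.52642 = 13 / 4.52642 ≈ 2.87203

2.87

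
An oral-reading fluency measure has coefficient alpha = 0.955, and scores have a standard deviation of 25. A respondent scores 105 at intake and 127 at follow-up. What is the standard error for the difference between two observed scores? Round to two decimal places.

SEM = 25.00000 * √(1 − 0.95500) = 25.00000 * √0.04500 ≈ 25.00000 * 0.21213 ≈ 5.30330
SE_diff = √2 * SEM ≈ 7.50000

7.50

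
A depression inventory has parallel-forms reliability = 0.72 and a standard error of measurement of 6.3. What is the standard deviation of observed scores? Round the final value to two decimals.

SD = 6.3 / √(1 − 0.72) ≃ 11.9059

11.91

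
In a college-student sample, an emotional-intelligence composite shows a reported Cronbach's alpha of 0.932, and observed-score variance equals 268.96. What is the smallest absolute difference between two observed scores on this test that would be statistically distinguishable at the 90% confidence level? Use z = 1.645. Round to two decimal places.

9.95

σ = 268.96^(1/2) = 16.4000
SEM = 16.4000 · √(1 − 0.9320) = 16.4000 · √0.0680 ≈ 16.4000 · 0.2608 ≈ 4.2766
Standard error of the difference = 4.2766·√2 ≈ 6.0480
Minimum reliable difference = 1.645 · SE_diff ≈ 1.645 · 6.0480 ≈ 9.9490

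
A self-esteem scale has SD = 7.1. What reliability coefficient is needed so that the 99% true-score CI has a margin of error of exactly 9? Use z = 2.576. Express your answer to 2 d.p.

0.76

Required SEM = 9 / 2.576 ≈ 3.4938
Required reliability = 1 − (SEM/SD)² = 1 − 0.2421 ≈ 0.7579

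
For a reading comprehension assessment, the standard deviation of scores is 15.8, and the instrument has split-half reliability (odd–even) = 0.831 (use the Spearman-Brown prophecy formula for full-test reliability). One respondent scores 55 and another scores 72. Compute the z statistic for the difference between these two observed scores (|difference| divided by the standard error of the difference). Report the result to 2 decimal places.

Full-length reliability (Spearman-Brown) = 2(0.831)/(1+0.831) ≈ 0.9077
SEM = 15.8000 × √(1 − 0.9077) = 15.8000 × √0.0923 ≈ 15.8000 × 0.3038 ≈ 4.8002
SE_diff = SEM × √2 ≈ 4.8002 × 1.4142 ≈ 6.7885
z = 17 / 6.7885 ≈ 2.5042

2.50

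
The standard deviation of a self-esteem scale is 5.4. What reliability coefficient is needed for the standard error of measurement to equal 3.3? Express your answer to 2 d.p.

r = 1 − (SEM / SD)² = 1 − (3.3000 / 5.4)² ≃ 1 − 0.3735 ≃ 0.6265

0.63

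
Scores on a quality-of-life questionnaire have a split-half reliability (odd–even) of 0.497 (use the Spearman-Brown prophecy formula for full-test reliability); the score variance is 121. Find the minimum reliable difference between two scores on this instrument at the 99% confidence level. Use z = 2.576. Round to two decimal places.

SD = √121 = 11.000
r_full = 2·0.497 / (1 + 0.497) ≈ 0.664
SEM = 11.000 × √(1 − 0.664) = 11.000 × √0.336 ≈ 11.000 × 0.580 ≈ 6.376
SE_diff = √2 × SEM ≈ 9.017
Smallest detectable difference = 2.576×9.017 ≈ 23.229

23.23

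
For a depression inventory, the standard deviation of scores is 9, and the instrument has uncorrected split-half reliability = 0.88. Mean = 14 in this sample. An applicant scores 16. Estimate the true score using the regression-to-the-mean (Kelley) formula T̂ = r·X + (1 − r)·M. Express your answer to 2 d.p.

Spearman-Brown: r = 2(0.88) / (1 + 0.88) = 1.760 / 1.880 ≈ 0.936
T̂ = r·X + (1 − r)·M = 0.936*16 + 0.064*14 ≈ 14.979 + 0.894 ≈ 15.872

15.87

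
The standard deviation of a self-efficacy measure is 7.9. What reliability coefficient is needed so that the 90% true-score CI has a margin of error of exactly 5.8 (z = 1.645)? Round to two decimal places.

0.80

SEM needed = half-width / z = 5.8/1.645 ≈ 3.526
Required reliability = 1 − (SEM/SD)² = 1 − 0.199 ≈ 0.801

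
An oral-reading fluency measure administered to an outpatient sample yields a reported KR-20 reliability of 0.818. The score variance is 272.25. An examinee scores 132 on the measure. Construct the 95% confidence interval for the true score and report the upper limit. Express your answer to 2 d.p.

SD = √272.25 ≈ 16.5000
SEM = 16.5000 * √(1 − 0.8180) = 16.5000 * √0.1820 ≈ 16.5000 * 0.4266 ≈ 7.0391
Margin = 1.96 * 7.0391 ≈ 13.7967
Upper limit = 132 + 13.7967 ≈ 145.7967

145.80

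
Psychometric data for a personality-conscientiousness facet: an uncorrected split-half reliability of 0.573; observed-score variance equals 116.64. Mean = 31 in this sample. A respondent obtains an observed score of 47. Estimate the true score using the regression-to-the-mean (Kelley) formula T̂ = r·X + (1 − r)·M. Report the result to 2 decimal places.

42.66

Full-length reliability (Spearman-Brown) = 2(0.573)/(1+0.573) ≃ 0.729
T̂ = r·X + (1 − r)·M = 0.729·47 + 0.271·31 ≃ 34.242 + 8.415 ≃ 42.657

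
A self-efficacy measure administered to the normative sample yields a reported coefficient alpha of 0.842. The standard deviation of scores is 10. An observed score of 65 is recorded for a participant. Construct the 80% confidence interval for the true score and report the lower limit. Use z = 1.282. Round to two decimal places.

59.90

SEM = 10.00000 * √(1 − 0.84200) = 10.00000 * √0.15800 ≈ 10.00000 * 0.39749 ≈ 3.97492
Margin = 1.282 * 3.97492 ≈ 5.09585
Lower bound: 65 − 5.09585 = 59.90415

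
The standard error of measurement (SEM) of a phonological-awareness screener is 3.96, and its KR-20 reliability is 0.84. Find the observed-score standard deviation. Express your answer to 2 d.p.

9.90

SD = SEM / √(1 − r) = 3.96 / √0.160 ≈ 3.96 / 0.400 ≈ 9.900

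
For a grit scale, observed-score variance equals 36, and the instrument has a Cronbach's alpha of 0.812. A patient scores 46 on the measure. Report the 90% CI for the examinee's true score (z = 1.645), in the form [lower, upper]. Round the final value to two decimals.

σ = 36^(1/2) = 6.000
SEM = 6.000*√(1 − 0.812) ≃ 2.602
1.645 * SEM ≃ 4.280
Interval: (41.720, 50.280)

[41.72, 50.28]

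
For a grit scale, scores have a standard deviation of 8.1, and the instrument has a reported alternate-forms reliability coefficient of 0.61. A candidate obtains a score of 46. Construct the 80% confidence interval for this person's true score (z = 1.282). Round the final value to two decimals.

[39.52, 52.48]

SEM = 8.1000·√(1 − 0.6100) ≈ 5.0584
Margin = 1.282 · 5.0584 ≈ 6.4849
Interval: (39.5151, 52.4849)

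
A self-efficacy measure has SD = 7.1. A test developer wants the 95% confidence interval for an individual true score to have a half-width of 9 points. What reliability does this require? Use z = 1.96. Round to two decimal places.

SEM needed = half-width / z = 9/1.96 ≈ 4.59184
Required reliability = 1 − (SEM/SD)² = 1 − 0.41827 ≈ 0.58173

0.58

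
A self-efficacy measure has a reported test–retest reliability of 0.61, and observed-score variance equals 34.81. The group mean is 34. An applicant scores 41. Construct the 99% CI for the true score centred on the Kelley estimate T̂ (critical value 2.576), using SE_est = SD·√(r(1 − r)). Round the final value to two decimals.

σ = 34.81^(1/2) = 5.90000
T̂ = 0.61000(41) + 0.39000(34) ≈ 38.27000
SE_est = SD × √(r(1 − r)) = 5.90000 × √0.23790 ≈ 5.90000 × 0.48775 ≈ 2.87772
CI = 38.27000 ± 2.576 × 2.87772 → [30.85698, 45.68302]

[30.86, 45.68]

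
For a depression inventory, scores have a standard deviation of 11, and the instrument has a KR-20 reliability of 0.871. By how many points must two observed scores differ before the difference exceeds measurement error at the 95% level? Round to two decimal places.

10.95

SEM = 11.00000 * √(1 − 0.87100) = 11.00000 * √0.12900 ≈ 11.00000 * 0.35917 ≈ 3.95082
SE_diff = SEM * √2 ≈ 3.95082 * 1.41421 ≈ 5.58731
Smallest detectable difference = 1.96*5.58731 ≈ 10.95112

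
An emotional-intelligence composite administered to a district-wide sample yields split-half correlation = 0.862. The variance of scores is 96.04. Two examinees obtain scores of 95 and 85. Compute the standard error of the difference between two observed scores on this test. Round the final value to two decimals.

3.77

SD = √96.04 ≃ 9.80000
Full-length reliability (Spearman-Brown) = 2(0.862)/(1+0.862) ≃ 0.92589
SEM = 9.80000 · √(1 − 0.92589) = 9.80000 · √0.07411 ≃ 9.80000 · 0.27224 ≃ 2.66794
SE_diff = SEM · √2 ≃ 2.66794 · 1.41421 ≃ 3.77303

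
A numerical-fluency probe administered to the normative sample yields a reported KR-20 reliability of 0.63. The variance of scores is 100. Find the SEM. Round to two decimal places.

σ = 100^(1/2) = 10.000
SEM = 10.000*√(1 − 0.630) ≃ 6.083

6.08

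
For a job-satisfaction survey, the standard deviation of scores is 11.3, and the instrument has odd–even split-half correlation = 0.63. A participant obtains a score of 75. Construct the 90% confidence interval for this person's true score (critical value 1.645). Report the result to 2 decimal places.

[66.14, 83.86]

Spearman-Brown: r = 2(0.63) / (1 + 0.63) = 1.260 / 1.630 ≈ 0.773
SEM = 11.300·√(1 − 0.773) ≈ 5.384
Half-width = 1.645·5.384 ≈ 8.856
90% CI: 75 ± 8.856 = [66.144, 83.856]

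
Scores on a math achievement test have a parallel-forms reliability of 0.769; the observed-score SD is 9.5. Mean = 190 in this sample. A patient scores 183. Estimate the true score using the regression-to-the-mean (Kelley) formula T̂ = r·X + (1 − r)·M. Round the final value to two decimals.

184.62

T̂ = 0.7690(183) + 0.2310(190) ≈ 184.6170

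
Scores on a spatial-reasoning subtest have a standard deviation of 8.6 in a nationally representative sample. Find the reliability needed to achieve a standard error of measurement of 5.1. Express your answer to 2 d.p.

Required reliability = 1 − (SEM/SD)² = 1 − 0.35168 ≈ 0.64832

0.65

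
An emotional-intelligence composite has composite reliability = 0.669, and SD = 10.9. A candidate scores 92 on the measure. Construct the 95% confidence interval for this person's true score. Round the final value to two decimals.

The standard error of measurement is 10.9000*√(1 − 0.6690) ≃ 10.9000*0.5753 ≃ 6.2711.
1.96 * SEM ≃ 12.2913
95% CI: 92 ± 12.2913 = [79.7087, 104.2913]

[79.71, 104.29]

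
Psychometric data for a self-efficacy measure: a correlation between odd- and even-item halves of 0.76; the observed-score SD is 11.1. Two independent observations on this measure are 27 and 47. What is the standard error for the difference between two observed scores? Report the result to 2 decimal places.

5.80

Full-length reliability (Spearman-Brown) = 2(0.76)/(1+0.76) ≈ 0.8636
The standard error of measurement is 11.1000*√(1 − 0.8636) ≈ 11.1000*0.3693 ≈ 4.0989.
SE_diff = SEM * √2 ≈ 4.0989 * 1.4142 ≈ 5.7968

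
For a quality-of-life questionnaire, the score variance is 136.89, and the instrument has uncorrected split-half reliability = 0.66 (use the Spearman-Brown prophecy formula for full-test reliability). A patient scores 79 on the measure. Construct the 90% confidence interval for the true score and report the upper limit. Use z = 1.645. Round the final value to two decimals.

σ = 136.89^(1/2) = 11.700
Spearman-Brown: r = 2(0.66) / (1 + 0.66) = 1.320 / 1.660 ≃ 0.795
The standard error of measurement is 11.700·√(1 − 0.795) ≃ 11.700·0.453 ≃ 5.295.
1.645 · SEM ≃ 8.710
Upper bound: 79 + 8.710 = 87.710

87.71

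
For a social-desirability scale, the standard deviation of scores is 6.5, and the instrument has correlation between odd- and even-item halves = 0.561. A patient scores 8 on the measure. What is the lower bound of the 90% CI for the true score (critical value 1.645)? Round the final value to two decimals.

Spearman-Brown: r = 2(0.561) / (1 + 0.561) = 1.1220 / 1.5610 ≃ 0.7188
SEM = 6.5000 * √(1 − 0.7188) = 6.5000 * √0.2812 ≃ 6.5000 * 0.5303 ≃ 3.4470
1.645 * SEM ≃ 5.6704
Lower bound: 8 − 5.6704 = 2.3296

2.33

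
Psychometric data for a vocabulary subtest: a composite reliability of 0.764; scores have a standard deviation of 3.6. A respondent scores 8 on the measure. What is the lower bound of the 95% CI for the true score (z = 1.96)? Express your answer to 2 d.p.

SEM = 3.6000·√(1 − 0.7640) ≈ 1.7489
Margin = 1.96 · 1.7489 ≈ 3.4278
Lower bound: 8 − 3.4278 = 4.5722

4.57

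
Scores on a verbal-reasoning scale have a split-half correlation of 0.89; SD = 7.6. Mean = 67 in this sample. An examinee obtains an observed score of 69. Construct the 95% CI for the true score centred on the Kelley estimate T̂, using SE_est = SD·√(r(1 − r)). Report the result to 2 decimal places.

[65.40, 72.37]

Spearman-Brown: r = 2(0.89) / (1 + 0.89) = 1.78000 / 1.89000 ≈ 0.94180
T̂ = r·X + (1 − r)·M = 0.94180·69 + 0.05820·67 ≈ 64.98413 + 3.89947 ≈ 68.88360
SE_est = 7.60000·√[r(1 − r)] ≈ 1.77934
95% CI: 68.88360 ± 3.48750 ≈ (65.39610, 72.37110)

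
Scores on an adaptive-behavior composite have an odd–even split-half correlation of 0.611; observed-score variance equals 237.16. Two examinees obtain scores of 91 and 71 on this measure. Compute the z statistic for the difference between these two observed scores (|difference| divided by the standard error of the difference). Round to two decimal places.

1.87

σ = 237.16^(1/2) = 15.4000
r_full = 2·0.611 / (1 + 0.611) ≈ 0.7585
SEM = 15.4000 · √(1 − 0.7585) = 15.4000 · √0.2415 ≈ 15.4000 · 0.4914 ≈ 7.5674
SE_diff = SEM · √2 ≈ 7.5674 · 1.4142 ≈ 10.7019
z = 20 / 10.7019 ≈ 1.8688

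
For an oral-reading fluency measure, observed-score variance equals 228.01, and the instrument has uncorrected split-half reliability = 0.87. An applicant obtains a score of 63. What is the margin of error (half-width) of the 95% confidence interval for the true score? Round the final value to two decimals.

SD = √228.01 = 15.1000
Spearman-Brown: r = 2(0.87) / (1 + 0.87) = 1.7400 / 1.8700 ≈ 0.9305
SEM = 15.1000*√(1 − 0.9305) ≈ 3.9813
Margin = 1.96 * 3.9813 ≈ 7.8034

7.80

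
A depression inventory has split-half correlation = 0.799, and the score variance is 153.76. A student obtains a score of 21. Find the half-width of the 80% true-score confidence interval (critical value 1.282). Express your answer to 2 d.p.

SD = √153.76 ≃ 12.400
Spearman-Brown: r = 2(0.799) / (1 + 0.799) = 1.598 / 1.799 ≃ 0.888
SEM = 12.400 · √(1 − 0.888) = 12.400 · √0.112 ≃ 12.400 · 0.334 ≃ 4.145
Half-width = 1.282·4.145 ≃ 5.314

5.31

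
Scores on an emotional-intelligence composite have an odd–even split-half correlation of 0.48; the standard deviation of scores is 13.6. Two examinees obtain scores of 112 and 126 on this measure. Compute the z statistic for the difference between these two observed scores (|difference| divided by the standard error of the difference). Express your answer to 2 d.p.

1.23

Spearman-Brown: r = 2(0.48) / (1 + 0.48) = 0.96000 / 1.48000 ≃ 0.64865
SEM = 13.60000 × √(1 − 0.64865) = 13.60000 × √0.35135 ≃ 13.60000 × 0.59275 ≃ 8.06139
SE_diff = √2 × SEM ≃ 11.40052
z = 14 / 11.40052 ≃ 1.22801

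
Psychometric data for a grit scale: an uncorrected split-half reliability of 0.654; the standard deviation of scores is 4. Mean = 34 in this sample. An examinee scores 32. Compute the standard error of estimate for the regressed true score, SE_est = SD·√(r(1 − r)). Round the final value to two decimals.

Spearman-Brown: r = 2(0.654) / (1 + 0.654) = 1.308 / 1.654 ≈ 0.791
SE_est = 4.000×√(0.791×0.209) ≈ 1.627

1.63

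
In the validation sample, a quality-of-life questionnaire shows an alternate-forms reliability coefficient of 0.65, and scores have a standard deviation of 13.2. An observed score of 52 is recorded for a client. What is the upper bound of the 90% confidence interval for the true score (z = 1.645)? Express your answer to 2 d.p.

64.85

SEM = 13.200 × √(1 − 0.650) = 13.200 × √0.350 ≈ 13.200 × 0.592 ≈ 7.809
Margin = 1.645 × 7.809 ≈ 12.846
Upper bound: 52 + 12.846 = 64.846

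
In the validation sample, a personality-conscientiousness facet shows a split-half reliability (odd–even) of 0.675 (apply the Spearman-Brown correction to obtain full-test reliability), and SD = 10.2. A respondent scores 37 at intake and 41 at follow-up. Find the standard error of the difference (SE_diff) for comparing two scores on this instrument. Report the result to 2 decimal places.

6.35

r_full = 2·0.675 / (1 + 0.675) ≃ 0.8060
The standard error of measurement is 10.2000*√(1 − 0.8060) ≃ 10.2000*0.4405 ≃ 4.4930.
SE_diff = SEM * √2 ≃ 4.4930 * 1.4142 ≃ 6.3540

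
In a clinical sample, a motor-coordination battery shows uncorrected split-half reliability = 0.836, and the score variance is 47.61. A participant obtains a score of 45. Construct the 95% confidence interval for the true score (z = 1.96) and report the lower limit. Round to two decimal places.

40.96

SD = √47.61 = 6.9000
Spearman-Brown: r = 2(0.836) / (1 + 0.836) = 1.6720 / 1.8360 ≈ 0.9107
SEM = 6.9000 · √(1 − 0.9107) = 6.9000 · √0.0893 ≈ 6.9000 · 0.2989 ≈ 2.0622
Half-width = 1.96·2.0622 ≈ 4.0419
Lower bound: 45 − 4.0419 = 40.9581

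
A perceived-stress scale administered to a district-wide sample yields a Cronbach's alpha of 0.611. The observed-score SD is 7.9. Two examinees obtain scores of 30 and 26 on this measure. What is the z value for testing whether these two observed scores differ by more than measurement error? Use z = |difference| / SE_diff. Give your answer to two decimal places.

0.57

SEM = 7.9000·√(1 − 0.6110) ≈ 4.9272
SE_diff = SEM · √2 ≈ 4.9272 · 1.4142 ≈ 6.9681
z = 4 / 6.9681 ≈ 0.5740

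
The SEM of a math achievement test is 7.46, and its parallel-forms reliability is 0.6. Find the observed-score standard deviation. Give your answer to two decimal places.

11.80

σ = SEM·(1 − r)^(−1/2) ≈ 7.46×1.5811 ≈ 11.7953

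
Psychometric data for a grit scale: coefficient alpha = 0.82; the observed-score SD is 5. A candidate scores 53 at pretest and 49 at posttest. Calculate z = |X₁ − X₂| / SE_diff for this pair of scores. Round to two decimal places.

SEM = 5.000·√(1 − 0.820) ≃ 2.121
SE_diff = √2 · SEM ≃ 3.000
z = 4 / 3.000 ≃ 1.333

1.33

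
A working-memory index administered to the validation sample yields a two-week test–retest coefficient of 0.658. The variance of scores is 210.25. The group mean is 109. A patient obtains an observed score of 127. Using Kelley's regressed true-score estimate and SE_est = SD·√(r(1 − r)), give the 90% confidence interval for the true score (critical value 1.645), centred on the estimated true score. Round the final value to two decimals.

[109.53, 132.16]

SD = √210.25 ≃ 14.500
Estimated true score = 0.658·127 + (1 − 0.658)·109 ≃ 120.844
SE_est = 14.500·√[r(1 − r)] ≃ 6.879
CI = 120.844 ± 1.645 · 6.879 → [109.529, 132.159]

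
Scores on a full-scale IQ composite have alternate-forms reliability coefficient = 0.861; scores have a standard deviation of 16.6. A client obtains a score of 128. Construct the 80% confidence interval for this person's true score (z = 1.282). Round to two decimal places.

[120.07, 135.93]

The standard error of measurement is 16.600·√(1 − 0.861) ≃ 16.600·0.373 ≃ 6.189.
Margin = 1.282 · 6.189 ≃ 7.934
CI = 128 ± 7.934 → [120.066, 135.934]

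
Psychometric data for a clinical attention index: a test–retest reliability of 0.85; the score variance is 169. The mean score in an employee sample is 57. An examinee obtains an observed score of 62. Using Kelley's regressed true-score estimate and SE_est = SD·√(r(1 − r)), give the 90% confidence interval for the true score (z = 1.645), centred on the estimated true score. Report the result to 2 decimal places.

σ = 169^(1/2) = 13.0000
T̂ = r·X + (1 − r)·M = 0.8500·62 + 0.1500·57 = 52.7000 + 8.5500 ≈ 61.2500
SE_est = SD · √(r(1 − r)) = 13.0000 · √0.1275 ≈ 13.0000 · 0.3571 ≈ 4.6419
90% CI: 61.2500 ± 7.6360 ≈ (53.6140, 68.8860)

[53.61, 68.89]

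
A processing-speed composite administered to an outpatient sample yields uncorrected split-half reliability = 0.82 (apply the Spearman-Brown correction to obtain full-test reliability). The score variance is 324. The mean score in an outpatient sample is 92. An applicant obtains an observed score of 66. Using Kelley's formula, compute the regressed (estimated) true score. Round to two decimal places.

r_full = 2·0.82 / (1 + 0.82) ≃ 0.90110
Estimated true score = 0.90110×66 + (1 − 0.90110)×92 ≃ 68.57143

68.57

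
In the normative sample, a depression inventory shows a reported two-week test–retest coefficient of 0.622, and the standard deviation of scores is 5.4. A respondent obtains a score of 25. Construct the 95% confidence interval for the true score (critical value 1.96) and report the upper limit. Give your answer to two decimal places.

SEM = 5.4000 · √(1 − 0.6220) = 5.4000 · √0.3780 ≈ 5.4000 · 0.6148 ≈ 3.3200
Margin = 1.96 · 3.3200 ≈ 6.5072
Upper limit = 25 + 6.5072 ≈ 31.5072

31.51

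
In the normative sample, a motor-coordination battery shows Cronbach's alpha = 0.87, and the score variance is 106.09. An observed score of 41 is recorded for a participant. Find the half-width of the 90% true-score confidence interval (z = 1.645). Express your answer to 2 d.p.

σ = 106.09^(1/2) = 10.3000
SEM = 10.3000 × √(1 − 0.8700) = 10.3000 × √0.1300 ≈ 10.3000 × 0.3606 ≈ 3.7137
1.645 × SEM ≈ 6.1091

6.11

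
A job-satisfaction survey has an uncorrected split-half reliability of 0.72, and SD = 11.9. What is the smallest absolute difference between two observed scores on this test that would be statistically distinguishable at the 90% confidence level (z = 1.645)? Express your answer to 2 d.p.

r_full = 2·0.72 / (1 + 0.72) ≈ 0.837
SEM = 11.900 × √(1 − 0.837) = 11.900 × √0.163 ≈ 11.900 × 0.403 ≈ 4.801
SE_diff = √2 × SEM ≈ 6.790
Smallest detectable difference = 1.645×6.790 ≈ 11.170

11.17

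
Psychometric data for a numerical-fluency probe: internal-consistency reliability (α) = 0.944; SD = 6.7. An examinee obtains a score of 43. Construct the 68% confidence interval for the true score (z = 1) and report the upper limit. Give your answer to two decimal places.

SEM = 6.70000 × √(1 − 0.94400) = 6.70000 × √0.05600 ≈ 6.70000 × 0.23664 ≈ 1.58551
1 × SEM ≈ 1.58551
Upper bound: 43 + 1.58551 = 44.58551

44.59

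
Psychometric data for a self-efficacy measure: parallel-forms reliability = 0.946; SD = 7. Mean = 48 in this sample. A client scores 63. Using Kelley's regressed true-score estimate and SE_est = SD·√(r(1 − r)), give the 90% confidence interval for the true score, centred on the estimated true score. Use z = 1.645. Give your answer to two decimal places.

T̂ = r·X + (1 − r)·M = 0.9460×63 + 0.0540×48 = 59.5980 + 2.5920 ≃ 62.1900
SE_est = SD × √(r(1 − r)) = 7.0000 × √0.0511 ≃ 7.0000 × 0.2260 ≃ 1.5821
90% CI: 62.1900 ± 2.6026 ≃ (59.5874, 64.7926)

[59.59, 64.79]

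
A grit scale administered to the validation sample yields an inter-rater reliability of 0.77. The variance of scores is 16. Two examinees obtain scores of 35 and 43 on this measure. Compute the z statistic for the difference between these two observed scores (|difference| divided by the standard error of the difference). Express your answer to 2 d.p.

σ = 16^(1/2) = 4.00000
SEM = 4.00000 × √(1 − 0.77000) = 4.00000 × √0.23000 ≈ 4.00000 × 0.47958 ≈ 1.91833
SE_diff = SEM × √2 ≈ 1.91833 × 1.41421 ≈ 2.71293
z = |35 − 43| / 2.71293 = 8 / 2.71293 ≈ 2.94884

2.95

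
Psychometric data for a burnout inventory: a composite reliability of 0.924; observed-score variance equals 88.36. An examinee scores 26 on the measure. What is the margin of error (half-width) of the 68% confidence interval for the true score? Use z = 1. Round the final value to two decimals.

σ = 88.36^(1/2) = 9.400
SEM = 9.400*√(1 − 0.924) ≃ 2.591
1 * SEM ≃ 2.591

2.59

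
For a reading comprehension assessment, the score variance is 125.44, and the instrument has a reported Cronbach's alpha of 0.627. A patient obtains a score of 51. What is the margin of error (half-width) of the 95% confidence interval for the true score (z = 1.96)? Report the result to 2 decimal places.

13.41

SD = √125.44 = 11.200
The standard error of measurement is 11.200·√(1 − 0.627) ≈ 11.200·0.611 ≈ 6.840.
Margin = 1.96 · 6.840 ≈ 13.407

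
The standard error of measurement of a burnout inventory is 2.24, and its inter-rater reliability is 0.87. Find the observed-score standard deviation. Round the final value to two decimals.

SD = SEM / √(1 − r) = 2.24 / √0.1300 ≈ 2.24 / 0.3606 ≈ 6.2126

6.21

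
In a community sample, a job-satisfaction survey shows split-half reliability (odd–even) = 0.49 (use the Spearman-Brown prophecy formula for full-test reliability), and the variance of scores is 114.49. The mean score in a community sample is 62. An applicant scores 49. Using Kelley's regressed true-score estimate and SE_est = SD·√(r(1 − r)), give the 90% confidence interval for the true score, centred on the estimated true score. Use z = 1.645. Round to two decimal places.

[45.10, 61.80]

SD = √114.49 ≈ 10.70000
Full-length reliability (Spearman-Brown) = 2(0.49)/(1+0.49) ≈ 0.65772
T̂ = r·X + (1 − r)·M = 0.65772×49 + 0.34228×62 ≈ 32.22819 + 21.22148 ≈ 53.44966
SE_est = SD × √(r(1 − r)) = 10.70000 × √0.22512 ≈ 10.70000 × 0.47447 ≈ 5.07687
CI = 53.44966 ± 1.645 × 5.07687 → [45.09822, 61.80111]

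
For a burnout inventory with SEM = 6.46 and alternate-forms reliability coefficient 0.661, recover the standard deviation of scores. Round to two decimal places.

11.10

SD = 6.46 / √(1 − 0.661) ≈ 11.09514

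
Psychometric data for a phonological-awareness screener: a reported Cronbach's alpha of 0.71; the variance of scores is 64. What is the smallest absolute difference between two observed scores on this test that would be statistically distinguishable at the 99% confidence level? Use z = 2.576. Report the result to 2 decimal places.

σ = 64^(1/2) = 8.0000
The standard error of measurement is 8.0000·√(1 − 0.7100) ≈ 8.0000·0.5385 ≈ 4.3081.
SE_diff = √2 · SEM ≈ 6.0926
Smallest detectable difference = 2.576·6.0926 ≈ 15.6946

15.69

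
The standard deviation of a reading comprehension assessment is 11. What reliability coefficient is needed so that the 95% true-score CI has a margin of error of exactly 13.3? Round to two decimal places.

0.62

SEM needed = half-width / z = 13.3/1.96 ≃ 6.78571
Required reliability = 1 − (SEM/SD)² = 1 − 0.38054 ≃ 0.61946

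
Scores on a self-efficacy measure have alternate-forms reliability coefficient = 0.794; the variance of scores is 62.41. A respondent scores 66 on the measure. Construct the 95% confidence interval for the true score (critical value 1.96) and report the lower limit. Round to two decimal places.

58.97

SD = √62.41 ≈ 7.90000
SEM = 7.90000*√(1 − 0.79400) ≈ 3.58559
Half-width = 1.96*3.58559 ≈ 7.02776
Lower bound: 66 − 7.02776 = 58.97224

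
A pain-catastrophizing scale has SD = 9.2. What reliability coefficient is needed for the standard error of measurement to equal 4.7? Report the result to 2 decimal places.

r = 1 − (SEM / SD)² = 1 − (4.700 / 9.2)² ≈ 1 − 0.261 ≈ 0.739

0.74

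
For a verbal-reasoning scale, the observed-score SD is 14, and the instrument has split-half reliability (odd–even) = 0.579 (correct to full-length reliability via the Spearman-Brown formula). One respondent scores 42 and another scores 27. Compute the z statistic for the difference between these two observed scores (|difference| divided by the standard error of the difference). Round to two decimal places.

r_full = 2·0.579 / (1 + 0.579) ≈ 0.7334
The standard error of measurement is 14.0000·√(1 − 0.7334) ≈ 14.0000·0.5164 ≈ 7.2290.
SE_diff = √2 · SEM ≈ 10.2233
z = 15 / 10.2233 ≈ 1.4672

1.47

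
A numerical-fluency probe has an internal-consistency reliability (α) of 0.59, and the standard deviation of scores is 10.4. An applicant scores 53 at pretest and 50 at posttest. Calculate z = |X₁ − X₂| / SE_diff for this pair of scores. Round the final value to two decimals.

SEM = 10.40000×√(1 − 0.59000) ≈ 6.65925
SE_diff = SEM × √2 ≈ 6.65925 × 1.41421 ≈ 9.41760
z = |53 − 50| / 9.41760 = 3 / 9.41760 ≈ 0.31855

0.32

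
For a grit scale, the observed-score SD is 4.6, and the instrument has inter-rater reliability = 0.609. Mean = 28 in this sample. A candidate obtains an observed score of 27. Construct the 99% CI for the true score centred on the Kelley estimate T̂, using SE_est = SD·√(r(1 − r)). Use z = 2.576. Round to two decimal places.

Estimated true score = 0.6090×27 + (1 − 0.6090)×28 ≈ 27.3910
SE_est = SD × √(r(1 − r)) = 4.6000 × √0.2381 ≈ 4.6000 × 0.4880 ≈ 2.2447
CI = 27.3910 ± 2.576 × 2.2447 → [21.6087, 33.1733]

[21.61, 33.17]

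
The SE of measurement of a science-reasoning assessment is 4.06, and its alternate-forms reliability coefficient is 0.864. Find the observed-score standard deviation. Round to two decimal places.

11.01

SD = SEM / √(1 − r) = 4.06 / √0.13600 ≈ 4.06 / 0.36878 ≈ 11.00922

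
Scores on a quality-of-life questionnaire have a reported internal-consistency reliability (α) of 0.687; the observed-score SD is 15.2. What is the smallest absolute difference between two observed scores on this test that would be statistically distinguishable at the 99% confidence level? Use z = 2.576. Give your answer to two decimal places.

SEM = 15.200×√(1 − 0.687) ≈ 8.504
SE_diff = SEM × √2 ≈ 8.504 × 1.414 ≈ 12.026
Smallest detectable difference = 2.576×12.026 ≈ 30.980

30.98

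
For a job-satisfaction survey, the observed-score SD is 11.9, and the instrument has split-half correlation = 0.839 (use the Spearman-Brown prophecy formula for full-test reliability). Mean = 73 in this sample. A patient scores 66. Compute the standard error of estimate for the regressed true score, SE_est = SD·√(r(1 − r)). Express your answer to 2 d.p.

3.36

Full-length reliability (Spearman-Brown) = 2(0.839)/(1+0.839) ≈ 0.91245
SE_est = SD · √(r(1 − r)) = 11.90000 · √0.07988 ≈ 11.90000 · 0.28264 ≈ 3.36337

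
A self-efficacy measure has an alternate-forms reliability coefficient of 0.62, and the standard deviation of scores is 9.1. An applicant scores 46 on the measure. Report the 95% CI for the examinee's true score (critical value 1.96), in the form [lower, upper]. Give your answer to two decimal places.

The standard error of measurement is 9.1000·√(1 − 0.6200) ≈ 9.1000·0.6164 ≈ 5.6096.
Margin = 1.96 · 5.6096 ≈ 10.9948
Interval: (35.0052, 56.9948)

[35.01, 56.99]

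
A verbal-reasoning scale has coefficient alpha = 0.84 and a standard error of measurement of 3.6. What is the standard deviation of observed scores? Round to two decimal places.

σ = SEM·(1 − r)^(−1/2) ≃ 3.6*2.500 ≃ 9.000

9.00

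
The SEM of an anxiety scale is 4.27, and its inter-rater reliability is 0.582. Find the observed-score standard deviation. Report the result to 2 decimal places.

6.60

σ = SEM·(1 − r)^(−1/2) ≈ 4.27×1.547 ≈ 6.604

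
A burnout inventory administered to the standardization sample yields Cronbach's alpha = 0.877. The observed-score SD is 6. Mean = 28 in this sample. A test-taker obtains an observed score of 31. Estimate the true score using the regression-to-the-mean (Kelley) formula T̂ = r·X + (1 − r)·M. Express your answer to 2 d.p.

30.63

Estimated true score = 0.87700*31 + (1 − 0.87700)*28 ≃ 30.63100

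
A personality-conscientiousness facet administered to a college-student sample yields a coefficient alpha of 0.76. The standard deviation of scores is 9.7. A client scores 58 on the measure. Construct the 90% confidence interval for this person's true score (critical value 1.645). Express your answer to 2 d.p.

The standard error of measurement is 9.7000×√(1 − 0.7600) ≃ 9.7000×0.4899 ≃ 4.7520.
Margin = 1.645 × 4.7520 ≃ 7.8171
90% CI: 58 ± 7.8171 = [50.1829, 65.8171]

[50.18, 65.82]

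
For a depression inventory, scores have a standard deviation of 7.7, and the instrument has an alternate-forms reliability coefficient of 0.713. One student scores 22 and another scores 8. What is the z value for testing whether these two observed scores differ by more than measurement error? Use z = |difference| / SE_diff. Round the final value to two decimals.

SEM = 7.700 · √(1 − 0.713) = 7.700 · √0.287 ≈ 7.700 · 0.536 ≈ 4.125
SE_diff = √2 · SEM ≈ 5.834
z = |22 − 8| / 5.834 = 14 / 5.834 ≈ 2.400

2.40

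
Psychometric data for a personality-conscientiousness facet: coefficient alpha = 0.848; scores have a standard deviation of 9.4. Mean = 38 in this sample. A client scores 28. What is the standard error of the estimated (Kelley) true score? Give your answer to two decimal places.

SE_est = 9.40000·√(0.84800·0.15200) ≈ 3.37480

3.37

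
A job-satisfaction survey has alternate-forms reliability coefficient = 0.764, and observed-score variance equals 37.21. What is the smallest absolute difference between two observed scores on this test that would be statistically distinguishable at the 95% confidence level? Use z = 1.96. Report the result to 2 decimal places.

8.21

SD = √37.21 ≈ 6.1000
SEM = 6.1000·√(1 − 0.7640) ≈ 2.9634
SE_diff = SEM · √2 ≈ 2.9634 · 1.4142 ≈ 4.1908
Minimum reliable difference = 1.96 · SE_diff ≈ 1.96 · 4.1908 ≈ 8.2140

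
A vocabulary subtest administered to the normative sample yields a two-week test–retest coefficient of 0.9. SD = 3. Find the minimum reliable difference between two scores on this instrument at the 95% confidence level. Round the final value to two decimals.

SEM = 3.000*√(1 − 0.900) ≈ 0.949
SE_diff = √2 * SEM ≈ 1.342
Smallest detectable difference = 1.96*1.342 ≈ 2.630

2.63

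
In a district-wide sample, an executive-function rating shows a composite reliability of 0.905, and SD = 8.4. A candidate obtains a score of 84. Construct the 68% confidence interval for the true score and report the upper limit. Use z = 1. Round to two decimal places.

SEM = 8.4000×√(1 − 0.9050) ≈ 2.5891
Half-width = 1×2.5891 ≈ 2.5891
Upper limit = 84 + 2.5891 ≈ 86.5891

86.59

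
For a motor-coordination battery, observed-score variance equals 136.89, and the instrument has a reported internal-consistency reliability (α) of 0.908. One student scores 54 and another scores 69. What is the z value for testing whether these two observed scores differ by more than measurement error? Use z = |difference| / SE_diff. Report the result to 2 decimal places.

σ = 136.89^(1/2) = 11.700
SEM = 11.700×√(1 − 0.908) ≈ 3.549
SE_diff = √2 × SEM ≈ 5.019
z = 15 / 5.019 ≈ 2.989

2.99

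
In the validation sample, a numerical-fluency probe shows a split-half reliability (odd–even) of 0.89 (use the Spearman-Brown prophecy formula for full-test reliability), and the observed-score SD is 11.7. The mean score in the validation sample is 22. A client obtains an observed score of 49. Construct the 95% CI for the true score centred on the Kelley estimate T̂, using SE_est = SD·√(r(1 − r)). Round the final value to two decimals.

[42.06, 52.80]

Full-length reliability (Spearman-Brown) = 2(0.89)/(1+0.89) ≈ 0.942
T̂ = 0.942(49) + 0.058(22) ≈ 47.429
SE_est = 11.700·√(0.942·0.058) ≈ 2.739
CI = 47.429 ± 1.96 · 2.739 → [42.060, 52.797]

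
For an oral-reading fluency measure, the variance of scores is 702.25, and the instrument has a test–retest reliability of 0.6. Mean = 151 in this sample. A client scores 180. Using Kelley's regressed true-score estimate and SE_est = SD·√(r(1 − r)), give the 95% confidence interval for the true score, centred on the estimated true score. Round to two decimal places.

[142.95, 193.85]

SD = √702.25 ≈ 26.5000
T̂ = 0.6000(180) + 0.4000(151) ≈ 168.4000
SE_est = 26.5000*√(0.6000*0.4000) ≈ 12.9823
CI = 168.4000 ± 1.96 * 12.9823 → [142.9547, 193.8453]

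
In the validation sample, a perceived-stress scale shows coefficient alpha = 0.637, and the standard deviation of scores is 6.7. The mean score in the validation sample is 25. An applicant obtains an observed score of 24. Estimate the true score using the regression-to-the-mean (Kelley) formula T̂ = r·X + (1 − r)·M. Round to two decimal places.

T̂ = 0.637(24) + 0.363(25) ≃ 24.363

24.36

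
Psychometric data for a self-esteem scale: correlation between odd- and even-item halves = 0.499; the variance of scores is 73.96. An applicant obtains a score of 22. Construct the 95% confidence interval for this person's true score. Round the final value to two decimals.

[12.26, 31.74]

σ = 73.96^(1/2) = 8.60000
Spearman-Brown: r = 2(0.499) / (1 + 0.499) = 0.99800 / 1.49900 ≈ 0.66578
The standard error of measurement is 8.60000*√(1 − 0.66578) ≈ 8.60000*0.57812 ≈ 4.97183.
1.96 * SEM ≈ 9.74479
95% CI: 22 ± 9.74479 = [12.25521, 31.74479]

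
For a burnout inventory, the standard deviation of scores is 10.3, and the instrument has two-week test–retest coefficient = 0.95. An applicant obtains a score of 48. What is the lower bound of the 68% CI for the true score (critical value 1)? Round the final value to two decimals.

45.70

SEM = 10.300 × √(1 − 0.950) = 10.300 × √0.050 ≃ 10.300 × 0.224 ≃ 2.303
Margin = 1 × 2.303 ≃ 2.303
Lower limit = 48 − 2.303 ≃ 45.697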